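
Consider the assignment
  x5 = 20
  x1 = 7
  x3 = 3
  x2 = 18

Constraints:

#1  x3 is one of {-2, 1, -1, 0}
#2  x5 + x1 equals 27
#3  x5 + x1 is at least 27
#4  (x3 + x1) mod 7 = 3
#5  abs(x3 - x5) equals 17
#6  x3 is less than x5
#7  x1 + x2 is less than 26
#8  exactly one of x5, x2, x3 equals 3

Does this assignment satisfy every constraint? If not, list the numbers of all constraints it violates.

The assignment fails constraint 1.

#1 x3 = 3 is not in {-2, 1, -1, 0} — fails.
#2 x5 + x1 = 20 + 7 = 27 — holds.
#3 x5 + x1 = 20 + 7 = 27; 27 ≥ 27 — holds.
#4 x3 + x1 = 10; 10 mod 7 = 3 — holds.
#5 abs(3 - 20) = 17 — holds.
#6 x3 = 3, x5 = 20; 3 < 20 — holds.
#7 x1 + x2 = 7 + 18 = 25; 25 < 26 — holds.
#8 x5=20, x2=18, x3=3; 1 of them equals 3 — holds.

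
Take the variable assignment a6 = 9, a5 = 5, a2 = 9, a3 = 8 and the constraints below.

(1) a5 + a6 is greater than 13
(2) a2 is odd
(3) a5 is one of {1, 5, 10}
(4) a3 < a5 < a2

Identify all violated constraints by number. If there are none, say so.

(1) a5 + a6 = 5 + 9 = 14; 14 > 13 — holds.
(2) a2 = 9 is odd — holds.
(3) a5 = 5 is in {1, 5, 10} — holds.
(4) values 8, 5, 9; a3 = 8 is not < a5 = 5 — fails.

Violated: 4.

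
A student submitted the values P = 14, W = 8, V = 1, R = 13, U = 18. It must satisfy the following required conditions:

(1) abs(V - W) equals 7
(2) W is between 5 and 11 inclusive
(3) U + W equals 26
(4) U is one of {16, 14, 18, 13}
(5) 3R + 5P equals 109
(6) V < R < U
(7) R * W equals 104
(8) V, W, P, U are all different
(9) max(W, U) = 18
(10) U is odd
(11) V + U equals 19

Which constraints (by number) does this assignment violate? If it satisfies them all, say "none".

The assignment fails constraint 10.

(1) abs(1 - 8) = 7 — OK.
(2) W = 8 lies in [5, 11] — OK.
(3) U + W = 18 + 8 = 26 — OK.
(4) U = 18 is in {16, 14, 18, 13} — OK.
(5) 3R + 5P = 3(13) + 5(14) = 109 — OK.
(6) values 1 < 13 < 18 — OK.
(7) R * W = 13 * 8 = 104 — OK.
(8) values 1, 8, 14, 18 are pairwise distinct — OK.
(9) max(8, 18) = 18 — OK.
(10) U = 18 is even — violated.
(11) V + U = 1 + 18 = 19 — OK.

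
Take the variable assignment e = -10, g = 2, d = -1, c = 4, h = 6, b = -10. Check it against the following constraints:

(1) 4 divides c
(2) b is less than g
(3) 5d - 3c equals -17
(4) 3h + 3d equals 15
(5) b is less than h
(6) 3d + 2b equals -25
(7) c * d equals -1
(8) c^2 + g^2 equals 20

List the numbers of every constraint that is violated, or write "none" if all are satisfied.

(1) 4 / 4 = 1, so 4 divides 4 — satisfied.
(2) b = -10, g = 2; -10 < 2 — satisfied.
(3) 5d - 3c = 5(-1) - 3(4) = -17 — satisfied.
(4) 3h + 3d = 3(6) + 3(-1) = 15 — satisfied.
(5) b = -10, h = 6; -10 < 6 — satisfied.
(6) 3d + 2b = 3(-1) + 2(-10) = -23, not -25 — violated.
(7) c * d = 4 * (-1) = -4, not -1 — violated.
(8) c^2 + g^2 = 4^2 + 2^2 = 16 + 4 = 20 — satisfied.

Constraints 6 and 7 are violated.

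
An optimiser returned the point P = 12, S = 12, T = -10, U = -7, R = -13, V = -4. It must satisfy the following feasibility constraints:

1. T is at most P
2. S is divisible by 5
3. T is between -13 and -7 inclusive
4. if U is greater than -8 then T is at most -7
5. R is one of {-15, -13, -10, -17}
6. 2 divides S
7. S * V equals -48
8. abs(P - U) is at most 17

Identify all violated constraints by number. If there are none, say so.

1. T = -10, P = 12; -10 ≤ 12  holds
2. 12 = 5*2 + 2, so 5 does not divide 12  fails
3. T = -10 lies in [-13, -7]  holds
4. U = -7 > -8, so we need T ≤ -7; T = -10 ≤ -7  holds
5. R = -13 is in {-15, -13, -10, -17}  holds
6. 12 / 2 = 6, so 2 divides 12  holds
7. S * V = 12 * (-4) = -48  holds
8. abs(12 - (-7)) = 19; 19 > 17, exceeds bound 17  fails

Violated: 2 and 8.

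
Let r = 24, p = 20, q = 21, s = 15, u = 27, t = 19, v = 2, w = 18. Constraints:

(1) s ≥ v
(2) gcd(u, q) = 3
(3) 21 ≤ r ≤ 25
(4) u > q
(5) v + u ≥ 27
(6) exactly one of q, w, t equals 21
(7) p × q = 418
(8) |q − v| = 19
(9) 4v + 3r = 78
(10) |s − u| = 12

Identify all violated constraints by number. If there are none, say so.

(1) s = 15, v = 2; 15 ≥ 2 — holds.
(2) gcd(27, 21) = 3 — holds.
(3) r = 24 lies in [21, 25] — holds.
(4) u = 27, q = 21; 27 > 21 — holds.
(5) v + u = 2 + 27 = 29; 29 ≥ 27 — holds.
(6) q=21, w=18, t=19; 1 of them equals 21 — holds.
(7) p × q = 20 × 21 = 420, not 418 — fails.
(8) |21 − 2| = 19 — holds.
(9) 4v + 3r = 4(2) + 3(24) = 80, not 78 — fails.
(10) |15 − 27| = 12 — holds.

Violated: 7 and 9.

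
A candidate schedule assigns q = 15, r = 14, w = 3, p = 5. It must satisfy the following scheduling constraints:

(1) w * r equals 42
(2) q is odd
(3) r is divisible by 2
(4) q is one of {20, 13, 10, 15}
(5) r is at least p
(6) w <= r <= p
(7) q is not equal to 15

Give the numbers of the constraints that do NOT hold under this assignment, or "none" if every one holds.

(1) w * r = 3 * 14 = 42 — holds.
(2) q = 15 is odd — holds.
(3) 14 / 2 = 7, so 2 divides 14 — holds.
(4) q = 15 is in {20, 13, 10, 15} — holds.
(5) r = 14, p = 5; 14 ≥ 5 — holds.
(6) values 3, 14, 5; r = 14 is not <= p = 5 — does not hold.
(7) q = 15, but 15 is required to differ — does not hold.

Violated: 6, 7.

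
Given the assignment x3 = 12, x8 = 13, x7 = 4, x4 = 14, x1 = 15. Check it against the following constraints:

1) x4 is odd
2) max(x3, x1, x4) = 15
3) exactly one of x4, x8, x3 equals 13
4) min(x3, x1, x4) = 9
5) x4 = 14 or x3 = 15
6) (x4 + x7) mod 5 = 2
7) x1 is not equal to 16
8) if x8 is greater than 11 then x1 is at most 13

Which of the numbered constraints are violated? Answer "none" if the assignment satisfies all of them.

1) x4 = 14 is even — violated.
2) max(12, 15, 14) = 15 — satisfied.
3) x4=14, x8=13, x3=12; 1 of them equals 13 — satisfied.
4) min(12, 15, 14) = 12, not 9 — violated.
5) x4 = 14 = 14 (first disjunct) — satisfied.
6) x4 + x7 = 18; 18 mod 5 = 3, not 2 — violated.
7) x1 = 15, and 15 ≠ 16 — satisfied.
8) x8 = 13 > 11, so we need x1 ≤ 13; but x1 = 15 > 13 — violated.

Violated: 1, 4, 6, and 8.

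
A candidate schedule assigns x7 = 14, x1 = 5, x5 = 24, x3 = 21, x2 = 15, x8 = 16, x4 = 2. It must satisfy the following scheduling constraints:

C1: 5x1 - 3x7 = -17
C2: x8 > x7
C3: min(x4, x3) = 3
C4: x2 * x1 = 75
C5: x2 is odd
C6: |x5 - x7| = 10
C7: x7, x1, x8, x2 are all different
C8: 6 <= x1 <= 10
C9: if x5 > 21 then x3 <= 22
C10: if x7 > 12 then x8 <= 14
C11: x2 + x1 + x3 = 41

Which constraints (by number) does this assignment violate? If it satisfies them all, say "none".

C1: 5x1 - 3x7 = 5(5) - 3(14) = -17 — holds.
C2: x8 = 16, x7 = 14; 16 > 14 — holds.
C3: min(2, 21) = 2, not 3 — fails.
C4: x2 * x1 = 15 * 5 = 75 — holds.
C5: x2 = 15 is odd — holds.
C6: |24 - 14| = 10 — holds.
C7: values 14, 5, 16, 15 are pairwise distinct — holds.
C8: x1 = 5 is outside [6, 10] — fails.
C9: x5 = 24 > 21, so we need x3 ≤ 22; x3 = 21 ≤ 22 — holds.
C10: x7 = 14 > 12, so we need x8 ≤ 14; but x8 = 16 > 14 — fails.
C11: x2 + x1 + x3 = 15 + 5 + 21 = 41 — holds.

No — constraints 3, 8, and 10 are not satisfied.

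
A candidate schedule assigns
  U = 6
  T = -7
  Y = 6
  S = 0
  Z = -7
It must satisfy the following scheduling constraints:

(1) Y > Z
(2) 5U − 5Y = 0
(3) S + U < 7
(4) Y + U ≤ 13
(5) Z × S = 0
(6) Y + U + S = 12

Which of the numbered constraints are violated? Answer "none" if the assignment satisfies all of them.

(1) Y = 6, Z = -7; 6 > -7  yes
(2) 5U − 5Y = 5(6) − 5(6) = 0  yes
(3) S + U = 0 + 6 = 6; 6 < 7  yes
(4) Y + U = 6 + 6 = 12; 12 ≤ 13  yes
(5) Z × S = -7 × 0 = 0  yes
(6) Y + U + S = 6 + 6 + 0 = 12  yes

Yes — all constraints hold.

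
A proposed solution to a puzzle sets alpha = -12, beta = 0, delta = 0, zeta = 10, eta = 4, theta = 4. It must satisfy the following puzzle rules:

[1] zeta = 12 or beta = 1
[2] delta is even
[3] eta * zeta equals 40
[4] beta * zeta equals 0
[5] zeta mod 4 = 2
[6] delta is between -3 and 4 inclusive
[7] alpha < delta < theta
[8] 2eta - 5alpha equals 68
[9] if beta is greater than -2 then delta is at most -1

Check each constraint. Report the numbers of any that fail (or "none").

No — constraints 1 and 9 are not satisfied.

[1] zeta = 10 ≠ 12 and beta = 0 ≠ 1; both disjuncts false — violated.
[2] delta = 0 is even — satisfied.
[3] eta * zeta = 4 * 10 = 40 — satisfied.
[4] beta * zeta = 0 * 10 = 0 — satisfied.
[5] 10 mod 4 = 2 — satisfied.
[6] delta = 0 lies in [-3, 4] — satisfied.
[7] values -12 < 0 < 4 — satisfied.
[8] 2eta - 5alpha = 2(4) - 5(-12) = 68 — satisfied.
[9] beta = 0 > -2, so we need delta ≤ -1; but delta = 0 > -1 — violated.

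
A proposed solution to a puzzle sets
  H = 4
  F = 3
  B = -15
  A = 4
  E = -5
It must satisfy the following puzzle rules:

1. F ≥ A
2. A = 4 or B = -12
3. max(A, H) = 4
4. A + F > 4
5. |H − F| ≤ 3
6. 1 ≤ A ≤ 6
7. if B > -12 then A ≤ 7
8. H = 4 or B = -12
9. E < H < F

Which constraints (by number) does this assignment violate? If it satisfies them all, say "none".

1. F = 3, A = 4; 3 < 4 (want ≥) — violated.
2. A = 4 = 4 (first disjunct) — satisfied.
3. max(4, 4) = 4 — satisfied.
4. A + F = 4 + 3 = 7; 7 > 4 — satisfied.
5. |4 − 3| = 1; 1 ≤ 3 — satisfied.
6. A = 4 lies in [1, 6] — satisfied.
7. B = -15, not > -12; antecedent false, conditional vacuously true — satisfied.
8. H = 4 = 4 (first disjunct) — satisfied.
9. values -5, 4, 3; H = 4 is not < F = 3 — violated.

Violated: 1 and 9.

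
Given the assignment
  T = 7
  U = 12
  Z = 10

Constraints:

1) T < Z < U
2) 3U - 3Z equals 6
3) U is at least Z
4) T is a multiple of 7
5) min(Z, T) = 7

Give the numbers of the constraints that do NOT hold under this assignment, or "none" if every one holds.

Yes — all constraints hold.

1) values 7 < 10 < 12 — satisfied.
2) 3U - 3Z = 3(12) - 3(10) = 6 — satisfied.
3) U = 12, Z = 10; 12 ≥ 10 — satisfied.
4) 7 / 7 = 1, so 7 divides 7 — satisfied.
5) min(10, 7) = 7 — satisfied.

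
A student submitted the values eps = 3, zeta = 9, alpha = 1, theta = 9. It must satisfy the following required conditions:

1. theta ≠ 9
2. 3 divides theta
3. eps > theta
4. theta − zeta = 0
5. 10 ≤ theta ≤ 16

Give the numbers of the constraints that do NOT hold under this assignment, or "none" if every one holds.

No — constraints 1, 3, 5 are not satisfied.

1. theta = 9, but 9 is required to differ — fails.
2. 9 / 3 = 3, so 3 divides 9 — holds.
3. eps = 3, theta = 9; 3 ≤ 9 (want >) — fails.
4. theta − zeta = 9 − 9 = 0 — holds.
5. theta = 9 is outside [10, 16] — fails.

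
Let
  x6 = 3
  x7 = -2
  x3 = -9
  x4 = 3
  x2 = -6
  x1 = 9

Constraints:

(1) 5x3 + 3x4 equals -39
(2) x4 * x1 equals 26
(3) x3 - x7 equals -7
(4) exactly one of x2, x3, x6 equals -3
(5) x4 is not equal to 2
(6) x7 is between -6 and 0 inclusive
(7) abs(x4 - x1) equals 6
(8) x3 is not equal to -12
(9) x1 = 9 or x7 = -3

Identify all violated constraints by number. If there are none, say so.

No — constraints 1, 2, 4 are not satisfied.

(1) 5x3 + 3x4 = 5(-9) + 3(3) = -36, not -39 — does not hold.
(2) x4 * x1 = 3 * 9 = 27, not 26 — does not hold.
(3) x3 - x7 = -9 - (-2) = -7 — holds.
(4) x2=-6, x3=-9, x6=3; 0 of them equal -3, not exactly one — does not hold.
(5) x4 = 3, and 3 ≠ 2 — holds.
(6) x7 = -2 lies in [-6, 0] — holds.
(7) abs(3 - 9) = 6 — holds.
(8) x3 = -9, and -9 ≠ -12 — holds.
(9) x1 = 9 = 9 (first disjunct) — holds.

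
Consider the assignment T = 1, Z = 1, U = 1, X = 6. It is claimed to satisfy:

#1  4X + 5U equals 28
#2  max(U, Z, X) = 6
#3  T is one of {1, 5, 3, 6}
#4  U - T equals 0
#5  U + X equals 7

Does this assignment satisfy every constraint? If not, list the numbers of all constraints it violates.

#1 4X + 5U = 4(6) + 5(1) = 29, not 28  ✘
#2 max(1, 1, 6) = 6  ✔
#3 T = 1 is in {1, 5, 3, 6}  ✔
#4 U - T = 1 - 1 = 0  ✔
#5 U + X = 1 + 6 = 7  ✔

The assignment fails constraint 1.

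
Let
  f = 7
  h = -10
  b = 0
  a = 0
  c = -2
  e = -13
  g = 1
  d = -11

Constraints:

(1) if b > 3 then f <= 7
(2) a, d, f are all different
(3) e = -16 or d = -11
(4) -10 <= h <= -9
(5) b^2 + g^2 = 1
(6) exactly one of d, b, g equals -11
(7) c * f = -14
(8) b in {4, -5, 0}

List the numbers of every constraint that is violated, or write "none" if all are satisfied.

(1) b = 0, not > 3; antecedent false, conditional vacuously true  ✔
(2) values 0, -11, 7 are pairwise distinct  ✔
(3) e = -13 ≠ -16, but d = -11 = -11 (second disjunct)  ✔
(4) h = -10 lies in [-10, -9]  ✔
(5) b^2 + g^2 = 0^2 + 1^2 = 0 + 1 = 1  ✔
(6) d=-11, b=0, g=1; 1 of them equals -11  ✔
(7) c * f = -2 * 7 = -14  ✔
(8) b = 0 is in {4, -5, 0}  ✔

The assignment satisfies every constraint.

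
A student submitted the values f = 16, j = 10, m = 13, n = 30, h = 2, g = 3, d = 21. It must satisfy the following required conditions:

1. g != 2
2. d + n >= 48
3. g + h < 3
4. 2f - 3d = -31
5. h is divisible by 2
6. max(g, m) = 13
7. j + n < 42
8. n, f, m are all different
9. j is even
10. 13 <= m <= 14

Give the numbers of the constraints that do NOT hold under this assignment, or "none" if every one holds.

The assignment fails constraint 3.

1. g = 3, and 3 ≠ 2 — satisfied.
2. d + n = 21 + 30 = 51; 51 ≥ 48 — satisfied.
3. g + h = 3 + 2 = 5; 5 ≥ 3, bound 3 not met — violated.
4. 2f - 3d = 2(16) - 3(21) = -31 — satisfied.
5. 2 / 2 = 1, so 2 divides 2 — satisfied.
6. max(3, 13) = 13 — satisfied.
7. j + n = 10 + 30 = 40; 40 < 42 — satisfied.
8. values 30, 16, 13 are pairwise distinct — satisfied.
9. j = 10 is even — satisfied.
10. m = 13 lies in [13, 14] — satisfied.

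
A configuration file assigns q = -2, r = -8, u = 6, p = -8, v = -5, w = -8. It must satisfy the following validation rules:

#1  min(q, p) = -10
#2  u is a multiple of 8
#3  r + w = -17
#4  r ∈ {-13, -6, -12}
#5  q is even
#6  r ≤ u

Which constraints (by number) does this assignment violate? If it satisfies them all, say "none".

The assignment fails constraints 1, 2, 3, and 4.

#1 min(-2, -8) = -8, not -10 — violated.
#2 6 = 8×0 + 6, so 8 does not divide 6 — violated.
#3 r + w = -8 + (-8) = -16, not -17 — violated.
#4 r = -8 is not in {-13, -6, -12} — violated.
#5 q = -2 is even — satisfied.
#6 r = -8, u = 6; -8 ≤ 6 — satisfied.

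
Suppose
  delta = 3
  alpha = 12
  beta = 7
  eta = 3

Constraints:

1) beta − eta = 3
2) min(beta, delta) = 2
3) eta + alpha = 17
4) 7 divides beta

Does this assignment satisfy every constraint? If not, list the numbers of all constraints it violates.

1) beta − eta = 7 − 3 = 4, not 3  fails
2) min(7, 3) = 3, not 2  fails
3) eta + alpha = 3 + 12 = 15, not 17  fails
4) 7 / 7 = 1, so 7 divides 7  holds

Constraints 1, 2, and 3 are violated.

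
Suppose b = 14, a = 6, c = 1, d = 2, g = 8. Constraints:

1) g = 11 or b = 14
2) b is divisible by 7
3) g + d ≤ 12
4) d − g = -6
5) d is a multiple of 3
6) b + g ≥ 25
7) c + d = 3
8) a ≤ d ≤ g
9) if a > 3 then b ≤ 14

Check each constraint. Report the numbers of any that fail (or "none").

1) g = 8 ≠ 11, but b = 14 = 14 (second disjunct) — holds.
2) 14 / 7 = 2, so 7 divides 14 — holds.
3) g + d = 8 + 2 = 10; 10 ≤ 12 — holds.
4) d − g = 2 − 8 = -6 — holds.
5) 2 = 3×0 + 2, so 3 does not divide 2 — does not hold.
6) b + g = 14 + 8 = 22; 22 < 25, bound 25 not met — does not hold.
7) c + d = 1 + 2 = 3 — holds.
8) values 6, 2, 8; a = 6 is not ≤ d = 2 — does not hold.
9) a = 6 > 3, so we need b ≤ 14; b = 14 ≤ 14 — holds.

The assignment fails constraints 5, 6, 8.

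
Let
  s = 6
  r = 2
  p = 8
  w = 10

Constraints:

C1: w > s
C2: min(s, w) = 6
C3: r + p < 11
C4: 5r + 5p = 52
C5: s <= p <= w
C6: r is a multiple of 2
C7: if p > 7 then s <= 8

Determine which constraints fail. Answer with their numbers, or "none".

The assignment fails constraint 4.

C1: w = 10, s = 6; 10 > 6 — holds.
C2: min(6, 10) = 6 — holds.
C3: r + p = 2 + 8 = 10; 10 < 11 — holds.
C4: 5r + 5p = 5(2) + 5(8) = 50, not 52 — fails.
C5: values 6 <= 8 <= 10 — holds.
C6: 2 / 2 = 1, so 2 divides 2 — holds.
C7: p = 8 > 7, so we need s ≤ 8; s = 6 ≤ 8 — holds.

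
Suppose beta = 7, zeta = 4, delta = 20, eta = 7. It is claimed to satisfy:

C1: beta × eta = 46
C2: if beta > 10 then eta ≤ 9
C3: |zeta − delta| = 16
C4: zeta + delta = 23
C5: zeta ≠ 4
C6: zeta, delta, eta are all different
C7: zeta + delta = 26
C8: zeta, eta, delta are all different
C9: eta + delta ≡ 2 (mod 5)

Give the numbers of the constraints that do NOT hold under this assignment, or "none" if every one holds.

C1: beta × eta = 7 × 7 = 49, not 46 — violated.
C2: beta = 7, not > 10; antecedent false, conditional vacuously true — OK.
C3: |4 − 20| = 16 — OK.
C4: zeta + delta = 4 + 20 = 24, not 23 — violated.
C5: zeta = 4, but 4 is required to differ — violated.
C6: values 4, 20, 7 are pairwise distinct — OK.
C7: zeta + delta = 4 + 20 = 24, not 26 — violated.
C8: values 4, 7, 20 are pairwise distinct — OK.
C9: eta + delta = 27; 27 mod 5 = 2 — OK.

No — constraints 1, 4, 5, and 7 are not satisfied.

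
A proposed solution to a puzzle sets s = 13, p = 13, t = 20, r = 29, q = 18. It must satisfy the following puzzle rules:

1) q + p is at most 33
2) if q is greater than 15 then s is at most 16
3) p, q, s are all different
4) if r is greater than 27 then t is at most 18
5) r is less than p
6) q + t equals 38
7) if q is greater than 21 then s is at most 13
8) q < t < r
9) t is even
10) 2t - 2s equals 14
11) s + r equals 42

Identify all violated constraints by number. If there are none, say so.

1) q + p = 18 + 13 = 31; 31 ≤ 33  holds
2) q = 18 > 15, so we need s ≤ 16; s = 13 ≤ 16  holds
3) p = s = 13, not all different  fails
4) r = 29 > 27, so we need t ≤ 18; but t = 20 > 18  fails
5) r = 29, p = 13; 29 ≥ 13 (want <)  fails
6) q + t = 18 + 20 = 38  holds
7) q = 18, not > 21; antecedent false, conditional vacuously true  holds
8) values 18 < 20 < 29  holds
9) t = 20 is even  holds
10) 2t - 2s = 2(20) - 2(13) = 14  holds
11) s + r = 13 + 29 = 42  holds

Constraints 3, 4, and 5 do not hold.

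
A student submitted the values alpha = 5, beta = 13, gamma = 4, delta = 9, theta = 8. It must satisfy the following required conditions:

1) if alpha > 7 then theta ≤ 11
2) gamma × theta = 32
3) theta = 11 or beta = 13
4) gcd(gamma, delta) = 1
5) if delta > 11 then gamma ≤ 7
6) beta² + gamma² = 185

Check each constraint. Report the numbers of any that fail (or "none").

1) alpha = 5, not > 7; antecedent false, conditional vacuously true — satisfied.
2) gamma × theta = 4 × 8 = 32 — satisfied.
3) theta = 8 ≠ 11, but beta = 13 = 13 (second disjunct) — satisfied.
4) gcd(4, 9) = 1 — satisfied.
5) delta = 9, not > 11; antecedent false, conditional vacuously true — satisfied.
6) beta² + gamma² = 13² + 4² = 169 + 16 = 185 — satisfied.

None — every constraint holds.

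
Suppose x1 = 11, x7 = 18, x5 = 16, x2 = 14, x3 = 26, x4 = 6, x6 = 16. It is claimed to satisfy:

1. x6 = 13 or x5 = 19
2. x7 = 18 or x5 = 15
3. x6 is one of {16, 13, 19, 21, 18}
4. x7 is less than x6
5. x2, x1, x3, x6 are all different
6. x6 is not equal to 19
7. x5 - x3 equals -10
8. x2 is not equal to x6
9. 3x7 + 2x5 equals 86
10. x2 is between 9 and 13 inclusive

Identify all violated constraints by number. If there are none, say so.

1. x6 = 16 ≠ 13 and x5 = 16 ≠ 19; both disjuncts false — violated.
2. x7 = 18 = 18 (first disjunct) — OK.
3. x6 = 16 is in {16, 13, 19, 21, 18} — OK.
4. x7 = 18, x6 = 16; 18 ≥ 16 (want <) — violated.
5. values 14, 11, 26, 16 are pairwise distinct — OK.
6. x6 = 16, and 16 ≠ 19 — OK.
7. x5 - x3 = 16 - 26 = -10 — OK.
8. x2 = 14, x6 = 16; distinct — OK.
9. 3x7 + 2x5 = 3(18) + 2(16) = 86 — OK.
10. x2 = 14 is outside [9, 13] — violated.

The assignment fails constraints 1, 4, 10.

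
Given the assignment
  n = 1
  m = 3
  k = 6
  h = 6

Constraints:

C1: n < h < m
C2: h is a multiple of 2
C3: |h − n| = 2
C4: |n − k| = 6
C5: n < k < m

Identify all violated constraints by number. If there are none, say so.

Constraints 1, 3, 4, 5 do not hold.

C1: values 1, 6, 3; h = 6 is not < m = 3 — does not hold.
C2: 6 / 2 = 3, so 2 divides 6 — holds.
C3: |6 − 1| = 5, not 2 — does not hold.
C4: |1 − 6| = 5, not 6 — does not hold.
C5: values 1, 6, 3; k = 6 is not < m = 3 — does not hold.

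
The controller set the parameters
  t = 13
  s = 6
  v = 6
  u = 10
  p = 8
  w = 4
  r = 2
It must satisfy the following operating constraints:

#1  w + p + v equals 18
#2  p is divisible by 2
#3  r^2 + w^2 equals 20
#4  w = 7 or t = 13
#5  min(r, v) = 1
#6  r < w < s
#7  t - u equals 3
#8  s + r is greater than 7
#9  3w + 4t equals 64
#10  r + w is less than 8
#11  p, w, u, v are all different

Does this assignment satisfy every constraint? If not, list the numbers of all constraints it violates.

#1 w + p + v = 4 + 8 + 6 = 18 — holds.
#2 8 / 2 = 4, so 2 divides 8 — holds.
#3 r^2 + w^2 = 2^2 + 4^2 = 4 + 16 = 20 — holds.
#4 w = 4 ≠ 7, but t = 13 = 13 (second disjunct) — holds.
#5 min(2, 6) = 2, not 1 — does not hold.
#6 values 2 < 4 < 6 — holds.
#7 t - u = 13 - 10 = 3 — holds.
#8 s + r = 6 + 2 = 8; 8 > 7 — holds.
#9 3w + 4t = 3(4) + 4(13) = 64 — holds.
#10 r + w = 2 + 4 = 6; 6 < 8 — holds.
#11 values 8, 4, 10, 6 are pairwise distinct — holds.

No — constraint 5 is not satisfied.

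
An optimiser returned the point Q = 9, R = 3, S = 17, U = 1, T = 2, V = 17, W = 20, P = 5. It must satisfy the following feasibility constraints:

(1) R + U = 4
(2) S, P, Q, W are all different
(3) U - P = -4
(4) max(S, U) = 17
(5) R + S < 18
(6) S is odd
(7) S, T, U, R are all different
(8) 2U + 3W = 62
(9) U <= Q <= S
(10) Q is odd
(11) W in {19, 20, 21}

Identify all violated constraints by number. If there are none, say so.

(1) R + U = 3 + 1 = 4  true
(2) values 17, 5, 9, 20 are pairwise distinct  true
(3) U - P = 1 - 5 = -4  true
(4) max(17, 1) = 17  true
(5) R + S = 3 + 17 = 20; 20 ≥ 18, bound 18 not met  false
(6) S = 17 is odd  true
(7) values 17, 2, 1, 3 are pairwise distinct  true
(8) 2U + 3W = 2(1) + 3(20) = 62  true
(9) values 1 <= 9 <= 17  true
(10) Q = 9 is odd  true
(11) W = 20 is in {19, 20, 21}  true

Violated: 5.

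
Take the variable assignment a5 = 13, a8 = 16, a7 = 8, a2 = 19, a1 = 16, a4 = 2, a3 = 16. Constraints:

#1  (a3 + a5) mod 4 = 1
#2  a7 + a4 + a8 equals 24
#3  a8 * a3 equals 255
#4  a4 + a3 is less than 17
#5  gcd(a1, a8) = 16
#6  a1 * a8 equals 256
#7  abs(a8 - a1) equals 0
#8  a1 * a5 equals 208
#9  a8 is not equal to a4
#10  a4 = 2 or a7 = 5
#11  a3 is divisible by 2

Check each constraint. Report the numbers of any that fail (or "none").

Constraints 2, 3, and 4 are violated.

#1 a3 + a5 = 29; 29 mod 4 = 1  true
#2 a7 + a4 + a8 = 8 + 2 + 16 = 26, not 24  false
#3 a8 * a3 = 16 * 16 = 256, not 255  false
#4 a4 + a3 = 2 + 16 = 18; 18 ≥ 17, bound 17 not met  false
#5 gcd(16, 16) = 16  true
#6 a1 * a8 = 16 * 16 = 256  true
#7 abs(16 - 16) = 0  true
#8 a1 * a5 = 16 * 13 = 208  true
#9 a8 = 16, a4 = 2; distinct  true
#10 a4 = 2 = 2 (first disjunct)  true
#11 16 / 2 = 8, so 2 divides 16  true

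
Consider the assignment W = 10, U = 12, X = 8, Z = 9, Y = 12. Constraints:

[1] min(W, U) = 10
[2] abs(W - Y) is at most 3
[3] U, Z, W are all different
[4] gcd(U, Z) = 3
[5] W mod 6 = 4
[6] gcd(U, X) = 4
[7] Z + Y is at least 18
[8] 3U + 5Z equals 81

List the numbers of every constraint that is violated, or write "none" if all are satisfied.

Yes — all constraints hold.

[1] min(10, 12) = 10 — holds.
[2] abs(10 - 12) = 2; 2 ≤ 3 — holds.
[3] values 12, 9, 10 are pairwise distinct — holds.
[4] gcd(12, 9) = 3 — holds.
[5] 10 mod 6 = 4 — holds.
[6] gcd(12, 8) = 4 — holds.
[7] Z + Y = 9 + 12 = 21; 21 ≥ 18 — holds.
[8] 3U + 5Z = 3(12) + 5(9) = 81 — holds.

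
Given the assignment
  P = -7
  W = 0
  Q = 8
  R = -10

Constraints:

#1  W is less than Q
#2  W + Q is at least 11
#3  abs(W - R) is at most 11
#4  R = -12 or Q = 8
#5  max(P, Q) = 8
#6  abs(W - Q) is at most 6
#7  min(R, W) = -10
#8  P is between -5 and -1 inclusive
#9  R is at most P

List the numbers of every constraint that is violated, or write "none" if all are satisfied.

Constraints 2, 6, and 8 do not hold.

#1 W = 0, Q = 8; 0 < 8  true
#2 W + Q = 0 + 8 = 8; 8 < 11, bound 11 not met  false
#3 abs(0 - (-10)) = 10; 10 ≤ 11  true
#4 R = -10 ≠ -12, but Q = 8 = 8 (second disjunct)  true
#5 max(-7, 8) = 8  true
#6 abs(0 - 8) = 8; 8 > 6, exceeds bound 6  false
#7 min(-10, 0) = -10  true
#8 P = -7 is outside [-5, -1]  false
#9 R = -10, P = -7; -10 ≤ -7  true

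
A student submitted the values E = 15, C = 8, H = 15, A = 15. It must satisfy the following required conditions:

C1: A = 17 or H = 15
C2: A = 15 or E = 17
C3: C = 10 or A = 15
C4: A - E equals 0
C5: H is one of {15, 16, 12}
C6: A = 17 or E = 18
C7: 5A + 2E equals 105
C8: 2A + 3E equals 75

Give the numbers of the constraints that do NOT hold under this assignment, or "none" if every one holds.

C1: A = 15 ≠ 17, but H = 15 = 15 (second disjunct) — satisfied.
C2: A = 15 = 15 (first disjunct) — satisfied.
C3: C = 8 ≠ 10, but A = 15 = 15 (second disjunct) — satisfied.
C4: A - E = 15 - 15 = 0 — satisfied.
C5: H = 15 is in {15, 16, 12} — satisfied.
C6: A = 15 ≠ 17 and E = 15 ≠ 18; both disjuncts false — violated.
C7: 5A + 2E = 5(15) + 2(15) = 105 — satisfied.
C8: 2A + 3E = 2(15) + 3(15) = 75 — satisfied.

Constraint 6 does not hold.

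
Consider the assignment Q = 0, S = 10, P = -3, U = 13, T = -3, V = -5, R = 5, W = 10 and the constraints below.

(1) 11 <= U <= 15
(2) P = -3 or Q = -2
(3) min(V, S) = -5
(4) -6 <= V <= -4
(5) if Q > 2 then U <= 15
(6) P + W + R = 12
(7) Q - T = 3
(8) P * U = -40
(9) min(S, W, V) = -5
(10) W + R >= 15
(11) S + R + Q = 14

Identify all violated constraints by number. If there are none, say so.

Violated: 8, 11.

(1) U = 13 lies in [11, 15]  OK
(2) P = -3 = -3 (first disjunct)  OK
(3) min(-5, 10) = -5  OK
(4) V = -5 lies in [-6, -4]  OK
(5) Q = 0, not > 2; antecedent false, conditional vacuously true  OK
(6) P + W + R = -3 + 10 + 5 = 12  OK
(7) Q - T = 0 - (-3) = 3  OK
(8) P * U = -3 * 13 = -39, not -40  FAIL
(9) min(10, 10, -5) = -5  OK
(10) W + R = 10 + 5 = 15; 15 ≥ 15  OK
(11) S + R + Q = 10 + 5 + 0 = 15, not 14  FAIL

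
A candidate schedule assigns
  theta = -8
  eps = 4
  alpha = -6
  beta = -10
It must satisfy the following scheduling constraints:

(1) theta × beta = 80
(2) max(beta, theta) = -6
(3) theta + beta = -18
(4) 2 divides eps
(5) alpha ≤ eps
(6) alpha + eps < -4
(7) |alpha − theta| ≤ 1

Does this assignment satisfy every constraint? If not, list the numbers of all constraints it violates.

Violated: 2, 6, and 7.

(1) theta × beta = -8 × (-10) = 80 — satisfied.
(2) max(-10, -8) = -8, not -6 — violated.
(3) theta + beta = -8 + (-10) = -18 — satisfied.
(4) 4 / 2 = 2, so 2 divides 4 — satisfied.
(5) alpha = -6, eps = 4; -6 ≤ 4 — satisfied.
(6) alpha + eps = -6 + 4 = -2; -2 ≥ -4, bound -4 not met — violated.
(7) |-6 − (-8)| = 2; 2 > 1, exceeds bound 1 — violated.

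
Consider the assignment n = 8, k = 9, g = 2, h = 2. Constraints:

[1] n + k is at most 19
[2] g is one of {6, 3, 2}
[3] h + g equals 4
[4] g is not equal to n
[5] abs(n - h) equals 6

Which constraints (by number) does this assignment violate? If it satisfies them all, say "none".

The assignment satisfies every constraint.

[1] n + k = 8 + 9 = 17; 17 ≤ 19 — holds.
[2] g = 2 is in {6, 3, 2} — holds.
[3] h + g = 2 + 2 = 4 — holds.
[4] g = 2, n = 8; distinct — holds.
[5] abs(8 - 2) = 6 — holds.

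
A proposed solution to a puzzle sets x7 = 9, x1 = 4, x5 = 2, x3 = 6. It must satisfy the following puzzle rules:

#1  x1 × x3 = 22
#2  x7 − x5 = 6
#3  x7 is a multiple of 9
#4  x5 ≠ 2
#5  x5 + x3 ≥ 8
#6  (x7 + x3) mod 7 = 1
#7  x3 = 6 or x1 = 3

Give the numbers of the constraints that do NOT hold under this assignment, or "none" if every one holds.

Violated: 1, 2, and 4.

#1 x1 × x3 = 4 × 6 = 24, not 22  false
#2 x7 − x5 = 9 − 2 = 7, not 6  false
#3 9 / 9 = 1, so 9 divides 9  true
#4 x5 = 2, but 2 is required to differ  false
#5 x5 + x3 = 2 + 6 = 8; 8 ≥ 8  true
#6 x7 + x3 = 15; 15 mod 7 = 1  true
#7 x3 = 6 = 6 (first disjunct)  true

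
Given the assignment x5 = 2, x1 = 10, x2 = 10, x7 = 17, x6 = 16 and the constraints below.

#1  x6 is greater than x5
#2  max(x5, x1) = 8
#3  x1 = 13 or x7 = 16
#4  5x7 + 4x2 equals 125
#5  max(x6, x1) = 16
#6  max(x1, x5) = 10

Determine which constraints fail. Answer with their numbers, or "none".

No — constraints 2 and 3 are not satisfied.

#1 x6 = 16, x5 = 2; 16 > 2  yes
#2 max(2, 10) = 10, not 8  no
#3 x1 = 10 ≠ 13 and x7 = 17 ≠ 16; both disjuncts false  no
#4 5x7 + 4x2 = 5(17) + 4(10) = 125  yes
#5 max(16, 10) = 16  yes
#6 max(10, 2) = 10  yes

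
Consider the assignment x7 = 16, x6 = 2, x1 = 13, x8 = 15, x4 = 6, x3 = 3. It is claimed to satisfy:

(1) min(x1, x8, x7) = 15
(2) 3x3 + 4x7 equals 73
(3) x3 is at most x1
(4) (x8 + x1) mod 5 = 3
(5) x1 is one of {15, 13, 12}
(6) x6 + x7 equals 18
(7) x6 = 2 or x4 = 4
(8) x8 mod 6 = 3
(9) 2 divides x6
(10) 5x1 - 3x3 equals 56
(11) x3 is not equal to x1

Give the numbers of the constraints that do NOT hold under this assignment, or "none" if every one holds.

No — constraint 1 is not satisfied.

(1) min(13, 15, 16) = 13, not 15 — fails.
(2) 3x3 + 4x7 = 3(3) + 4(16) = 73 — holds.
(3) x3 = 3, x1 = 13; 3 ≤ 13 — holds.
(4) x8 + x1 = 28; 28 mod 5 = 3 — holds.
(5) x1 = 13 is in {15, 13, 12} — holds.
(6) x6 + x7 = 2 + 16 = 18 — holds.
(7) x6 = 2 = 2 (first disjunct) — holds.
(8) 15 mod 6 = 3 — holds.
(9) 2 / 2 = 1, so 2 divides 2 — holds.
(10) 5x1 - 3x3 = 5(13) - 3(3) = 56 — holds.
(11) x3 = 3, x1 = 13; distinct — holds.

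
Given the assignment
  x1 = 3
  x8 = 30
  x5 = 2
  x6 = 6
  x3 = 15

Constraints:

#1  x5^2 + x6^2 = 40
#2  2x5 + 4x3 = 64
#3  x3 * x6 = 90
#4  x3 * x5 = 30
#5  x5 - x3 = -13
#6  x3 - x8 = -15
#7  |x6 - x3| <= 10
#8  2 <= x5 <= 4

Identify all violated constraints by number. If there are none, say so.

The assignment satisfies every constraint.

#1 x5^2 + x6^2 = 2^2 + 6^2 = 4 + 36 = 40  ✔
#2 2x5 + 4x3 = 2(2) + 4(15) = 64  ✔
#3 x3 * x6 = 15 * 6 = 90  ✔
#4 x3 * x5 = 15 * 2 = 30  ✔
#5 x5 - x3 = 2 - 15 = -13  ✔
#6 x3 - x8 = 15 - 30 = -15  ✔
#7 |6 - 15| = 9; 9 ≤ 10  ✔
#8 x5 = 2 lies in [2, 4]  ✔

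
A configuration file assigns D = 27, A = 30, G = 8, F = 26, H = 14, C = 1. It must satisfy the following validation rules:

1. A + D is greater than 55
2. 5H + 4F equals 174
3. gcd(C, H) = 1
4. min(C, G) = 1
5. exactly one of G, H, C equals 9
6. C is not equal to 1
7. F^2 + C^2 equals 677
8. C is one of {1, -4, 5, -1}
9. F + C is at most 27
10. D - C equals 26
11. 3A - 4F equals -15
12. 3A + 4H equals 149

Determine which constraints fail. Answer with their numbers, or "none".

1. A + D = 30 + 27 = 57; 57 > 55 — satisfied.
2. 5H + 4F = 5(14) + 4(26) = 174 — satisfied.
3. gcd(1, 14) = 1 — satisfied.
4. min(1, 8) = 1 — satisfied.
5. G=8, H=14, C=1; 0 of them equal 9, not exactly one — violated.
6. C = 1, but 1 is required to differ — violated.
7. F^2 + C^2 = 26^2 + 1^2 = 676 + 1 = 677 — satisfied.
8. C = 1 is in {1, -4, 5, -1} — satisfied.
9. F + C = 26 + 1 = 27; 27 ≤ 27 — satisfied.
10. D - C = 27 - 1 = 26 — satisfied.
11. 3A - 4F = 3(30) - 4(26) = -14, not -15 — violated.
12. 3A + 4H = 3(30) + 4(14) = 146, not 149 — violated.

Constraints 5, 6, 11, 12 are violated.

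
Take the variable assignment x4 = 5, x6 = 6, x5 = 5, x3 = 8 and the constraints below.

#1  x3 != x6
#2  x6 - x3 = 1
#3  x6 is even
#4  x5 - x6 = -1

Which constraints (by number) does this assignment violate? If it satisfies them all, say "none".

Constraint 2 does not hold.

#1 x3 = 8, x6 = 6; distinct  OK
#2 x6 - x3 = 6 - 8 = -2, not 1  FAIL
#3 x6 = 6 is even  OK
#4 x5 - x6 = 5 - 6 = -1  OK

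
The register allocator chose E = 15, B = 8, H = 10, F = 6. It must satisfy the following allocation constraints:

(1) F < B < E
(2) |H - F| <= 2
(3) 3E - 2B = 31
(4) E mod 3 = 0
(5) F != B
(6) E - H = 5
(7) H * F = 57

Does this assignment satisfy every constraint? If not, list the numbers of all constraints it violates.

(1) values 6 < 8 < 15 — holds.
(2) |10 - 6| = 4; 4 > 2, exceeds bound 2 — does not hold.
(3) 3E - 2B = 3(15) - 2(8) = 29, not 31 — does not hold.
(4) 15 mod 3 = 0 — holds.
(5) F = 6, B = 8; distinct — holds.
(6) E - H = 15 - 10 = 5 — holds.
(7) H * F = 10 * 6 = 60, not 57 — does not hold.

Constraints 2, 3, 7 are violated.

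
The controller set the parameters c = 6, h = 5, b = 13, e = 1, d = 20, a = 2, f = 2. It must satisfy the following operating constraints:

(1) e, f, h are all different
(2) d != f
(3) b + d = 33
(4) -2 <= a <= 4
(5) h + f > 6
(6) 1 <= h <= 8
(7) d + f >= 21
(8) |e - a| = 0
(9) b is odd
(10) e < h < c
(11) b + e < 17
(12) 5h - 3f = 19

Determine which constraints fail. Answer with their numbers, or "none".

(1) values 1, 2, 5 are pairwise distinct  true
(2) d = 20, f = 2; distinct  true
(3) b + d = 13 + 20 = 33  true
(4) a = 2 lies in [-2, 4]  true
(5) h + f = 5 + 2 = 7; 7 > 6  true
(6) h = 5 lies in [1, 8]  true
(7) d + f = 20 + 2 = 22; 22 ≥ 21  true
(8) |1 - 2| = 1, not 0  false
(9) b = 13 is odd  true
(10) values 1 < 5 < 6  true
(11) b + e = 13 + 1 = 14; 14 < 17  true
(12) 5h - 3f = 5(5) - 3(2) = 19  true

Violated: 8.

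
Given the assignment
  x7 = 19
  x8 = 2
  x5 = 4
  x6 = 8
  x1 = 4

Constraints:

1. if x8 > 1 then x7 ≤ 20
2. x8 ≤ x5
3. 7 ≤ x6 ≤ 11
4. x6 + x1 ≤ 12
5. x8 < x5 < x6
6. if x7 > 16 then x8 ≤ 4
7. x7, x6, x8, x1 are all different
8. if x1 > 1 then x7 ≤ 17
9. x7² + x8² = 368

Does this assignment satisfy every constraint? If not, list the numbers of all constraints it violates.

1. x8 = 2 > 1, so we need x7 ≤ 20; x7 = 19 ≤ 20 — OK.
2. x8 = 2, x5 = 4; 2 ≤ 4 — OK.
3. x6 = 8 lies in [7, 11] — OK.
4. x6 + x1 = 8 + 4 = 12; 12 ≤ 12 — OK.
5. values 2 < 4 < 8 — OK.
6. x7 = 19 > 16, so we need x8 ≤ 4; x8 = 2 ≤ 4 — OK.
7. values 19, 8, 2, 4 are pairwise distinct — OK.
8. x1 = 4 > 1, so we need x7 ≤ 17; but x7 = 19 > 17 — violated.
9. x7² + x8² = 19² + 2² = 361 + 4 = 365, not 368 — violated.

Violated: 8, 9.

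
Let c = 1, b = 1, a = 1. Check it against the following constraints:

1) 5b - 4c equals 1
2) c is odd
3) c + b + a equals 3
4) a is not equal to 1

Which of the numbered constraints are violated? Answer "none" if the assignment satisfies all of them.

Violated: 4.

1) 5b - 4c = 5(1) - 4(1) = 1 — OK.
2) c = 1 is odd — OK.
3) c + b + a = 1 + 1 + 1 = 3 — OK.
4) a = 1, but 1 is required to differ — violated.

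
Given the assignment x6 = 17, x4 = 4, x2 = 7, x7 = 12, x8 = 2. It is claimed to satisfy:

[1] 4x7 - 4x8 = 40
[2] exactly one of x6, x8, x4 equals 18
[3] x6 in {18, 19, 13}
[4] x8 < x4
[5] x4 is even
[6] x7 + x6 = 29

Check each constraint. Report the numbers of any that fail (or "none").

Constraints 2 and 3 are violated.

[1] 4x7 - 4x8 = 4(12) - 4(2) = 40  ✔
[2] x6=17, x8=2, x4=4; 0 of them equal 18, not exactly one  ✘
[3] x6 = 17 is not in {18, 19, 13}  ✘
[4] x8 = 2, x4 = 4; 2 < 4  ✔
[5] x4 = 4 is even  ✔
[6] x7 + x6 = 12 + 17 = 29  ✔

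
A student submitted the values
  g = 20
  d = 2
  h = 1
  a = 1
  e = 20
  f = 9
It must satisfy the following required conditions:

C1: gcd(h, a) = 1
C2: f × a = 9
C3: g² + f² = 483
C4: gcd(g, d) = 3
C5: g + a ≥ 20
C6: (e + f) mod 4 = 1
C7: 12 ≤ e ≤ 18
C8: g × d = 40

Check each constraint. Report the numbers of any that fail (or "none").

C1: gcd(1, 1) = 1 — satisfied.
C2: f × a = 9 × 1 = 9 — satisfied.
C3: g² + f² = 20² + 9² = 400 + 81 = 481, not 483 — violated.
C4: gcd(20, 2) = 2, not 3 — violated.
C5: g + a = 20 + 1 = 21; 21 ≥ 20 — satisfied.
C6: e + f = 29; 29 mod 4 = 1 — satisfied.
C7: e = 20 is outside [12, 18] — violated.
C8: g × d = 20 × 2 = 40 — satisfied.

No — constraints 3, 4, and 7 are not satisfied.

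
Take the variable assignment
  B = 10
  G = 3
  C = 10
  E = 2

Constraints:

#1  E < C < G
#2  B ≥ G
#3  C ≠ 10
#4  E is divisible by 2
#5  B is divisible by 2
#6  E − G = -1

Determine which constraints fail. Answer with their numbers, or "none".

The assignment fails constraints 1, 3.

#1 values 2, 10, 3; C = 10 is not < G = 3  fails
#2 B = 10, G = 3; 10 ≥ 3  holds
#3 C = 10, but 10 is required to differ  fails
#4 2 / 2 = 1, so 2 divides 2  holds
#5 10 / 2 = 5, so 2 divides 10  holds
#6 E − G = 2 − 3 = -1  holds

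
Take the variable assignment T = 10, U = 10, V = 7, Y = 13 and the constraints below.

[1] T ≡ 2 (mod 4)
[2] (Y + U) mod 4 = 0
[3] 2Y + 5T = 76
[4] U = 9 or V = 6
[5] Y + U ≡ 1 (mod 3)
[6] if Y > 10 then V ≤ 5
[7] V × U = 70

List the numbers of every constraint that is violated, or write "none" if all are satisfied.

Constraints 2, 4, 5, 6 do not hold.

[1] 10 mod 4 = 2  ✔
[2] Y + U = 23; 23 mod 4 = 3, not 0  ✘
[3] 2Y + 5T = 2(13) + 5(10) = 76  ✔
[4] U = 10 ≠ 9 and V = 7 ≠ 6; both disjuncts false  ✘
[5] Y + U = 23; 23 mod 3 = 2, not 1  ✘
[6] Y = 13 > 10, so we need V ≤ 5; but V = 7 > 5  ✘
[7] V × U = 7 × 10 = 70  ✔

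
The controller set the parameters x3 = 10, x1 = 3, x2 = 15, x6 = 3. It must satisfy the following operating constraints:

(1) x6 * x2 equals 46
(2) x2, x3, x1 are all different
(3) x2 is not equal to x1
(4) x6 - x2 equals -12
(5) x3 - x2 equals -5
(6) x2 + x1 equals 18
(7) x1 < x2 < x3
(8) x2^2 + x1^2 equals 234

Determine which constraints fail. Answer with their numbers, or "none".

(1) x6 * x2 = 3 * 15 = 45, not 46  ✘
(2) values 15, 10, 3 are pairwise distinct  ✔
(3) x2 = 15, x1 = 3; distinct  ✔
(4) x6 - x2 = 3 - 15 = -12  ✔
(5) x3 - x2 = 10 - 15 = -5  ✔
(6) x2 + x1 = 15 + 3 = 18  ✔
(7) values 3, 15, 10; x2 = 15 is not < x3 = 10  ✘
(8) x2^2 + x1^2 = 15^2 + 3^2 = 225 + 9 = 234  ✔

No — constraints 1, 7 are not satisfied.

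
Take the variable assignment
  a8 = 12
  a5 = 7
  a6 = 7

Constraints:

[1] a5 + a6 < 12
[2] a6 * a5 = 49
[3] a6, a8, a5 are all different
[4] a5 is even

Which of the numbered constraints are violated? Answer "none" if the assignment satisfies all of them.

The assignment fails constraints 1, 3, 4.

[1] a5 + a6 = 7 + 7 = 14; 14 ≥ 12, bound 12 not met  fails
[2] a6 * a5 = 7 * 7 = 49  holds
[3] a6 = a5 = 7, not all different  fails
[4] a5 = 7 is odd  fails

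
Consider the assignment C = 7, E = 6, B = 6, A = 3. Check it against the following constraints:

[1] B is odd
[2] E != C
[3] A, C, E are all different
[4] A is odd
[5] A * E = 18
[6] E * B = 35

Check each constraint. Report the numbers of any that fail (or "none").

Constraints 1 and 6 are violated.

[1] B = 6 is even  ✘
[2] E = 6, C = 7; distinct  ✔
[3] values 3, 7, 6 are pairwise distinct  ✔
[4] A = 3 is odd  ✔
[5] A * E = 3 * 6 = 18  ✔
[6] E * B = 6 * 6 = 36, not 35  ✘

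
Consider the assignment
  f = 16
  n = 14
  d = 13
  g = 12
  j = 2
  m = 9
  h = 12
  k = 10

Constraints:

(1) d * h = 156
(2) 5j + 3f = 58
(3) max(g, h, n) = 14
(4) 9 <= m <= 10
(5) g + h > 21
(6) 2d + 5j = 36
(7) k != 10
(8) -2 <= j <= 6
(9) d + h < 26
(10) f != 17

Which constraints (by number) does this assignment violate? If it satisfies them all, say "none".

(1) d * h = 13 * 12 = 156 — holds.
(2) 5j + 3f = 5(2) + 3(16) = 58 — holds.
(3) max(12, 12, 14) = 14 — holds.
(4) m = 9 lies in [9, 10] — holds.
(5) g + h = 12 + 12 = 24; 24 > 21 — holds.
(6) 2d + 5j = 2(13) + 5(2) = 36 — holds.
(7) k = 10, but 10 is required to differ — does not hold.
(8) j = 2 lies in [-2, 6] — holds.
(9) d + h = 13 + 12 = 25; 25 < 26 — holds.
(10) f = 16, and 16 ≠ 17 — holds.

No — constraint 7 is not satisfied.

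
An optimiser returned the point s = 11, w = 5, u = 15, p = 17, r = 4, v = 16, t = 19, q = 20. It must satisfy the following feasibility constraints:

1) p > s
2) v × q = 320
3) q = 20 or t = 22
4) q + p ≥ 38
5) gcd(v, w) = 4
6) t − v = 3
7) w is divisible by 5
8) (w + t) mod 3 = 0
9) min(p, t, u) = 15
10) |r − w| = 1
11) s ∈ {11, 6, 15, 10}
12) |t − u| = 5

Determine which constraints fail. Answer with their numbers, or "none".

No — constraints 4, 5, and 12 are not satisfied.

1) p = 17, s = 11; 17 > 11 — satisfied.
2) v × q = 16 × 20 = 320 — satisfied.
3) q = 20 = 20 (first disjunct) — satisfied.
4) q + p = 20 + 17 = 37; 37 < 38, bound 38 not met — violated.
5) gcd(16, 5) = 1, not 4 — violated.
6) t − v = 19 − 16 = 3 — satisfied.
7) 5 / 5 = 1, so 5 divides 5 — satisfied.
8) w + t = 24; 24 mod 3 = 0 — satisfied.
9) min(17, 19, 15) = 15 — satisfied.
10) |4 − 5| = 1 — satisfied.
11) s = 11 is in {11, 6, 15, 10} — satisfied.
12) |19 − 15| = 4, not 5 — violated.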